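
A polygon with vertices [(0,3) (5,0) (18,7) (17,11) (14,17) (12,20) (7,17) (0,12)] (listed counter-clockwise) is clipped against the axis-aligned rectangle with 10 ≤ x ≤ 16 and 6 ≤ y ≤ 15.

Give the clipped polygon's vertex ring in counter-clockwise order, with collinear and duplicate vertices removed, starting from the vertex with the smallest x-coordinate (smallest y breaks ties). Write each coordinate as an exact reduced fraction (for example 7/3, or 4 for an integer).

Clipped polygon: [(10,6) (16,6) (16,13) (15,15) (10,15)]

1. After x ≥ 10: [(10,35/13) (18,7) (17,11) (14,17) (12,20) (10,94/5)]
2. After x ≤ 16: [(10,35/13) (16,77/13) (16,13) (14,17) (12,20) (10,94/5)]
3. After y ≥ 6: [(10,6) (16,6) (16,13) (14,17) (12,20) (10,94/5)]
4. After y ≤ 15: [(10,15) (10,6) (16,6) (16,13) (15,15)]
5. Canonical ring: [(10,6) (16,6) (16,13) (15,15) (10,15)]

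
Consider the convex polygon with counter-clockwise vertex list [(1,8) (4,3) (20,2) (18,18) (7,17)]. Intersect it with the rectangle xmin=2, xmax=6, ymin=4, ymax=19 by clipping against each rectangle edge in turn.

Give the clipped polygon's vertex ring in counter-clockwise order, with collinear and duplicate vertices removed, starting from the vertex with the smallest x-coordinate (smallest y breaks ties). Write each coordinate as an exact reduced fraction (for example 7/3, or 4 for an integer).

Clipped polygon: [(2,19/3) (17/5,4) (6,4) (6,31/2) (2,19/2)]

1. After x ≥ 2: [(2,19/2) (2,19/3) (4,3) (20,2) (18,18) (7,17)]
2. After x ≤ 6: [(6,31/2) (2,19/2) (2,19/3) (4,3) (6,23/8)]
3. After y ≥ 4: [(6,4) (6,31/2) (2,19/2) (2,19/3) (17/5,4)]
4. After y ≤ 19: [(6,4) (6,31/2) (2,19/2) (2,19/3) (17/5,4)]
5. Canonical ring: [(2,19/3) (17/5,4) (6,4) (6,31/2) (2,19/2)]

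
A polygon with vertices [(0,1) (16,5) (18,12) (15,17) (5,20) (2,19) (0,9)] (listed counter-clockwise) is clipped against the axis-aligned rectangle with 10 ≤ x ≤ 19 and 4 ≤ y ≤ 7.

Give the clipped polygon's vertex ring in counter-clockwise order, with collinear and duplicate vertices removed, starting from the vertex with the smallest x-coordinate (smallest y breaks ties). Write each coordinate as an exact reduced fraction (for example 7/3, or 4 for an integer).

Clipped polygon: [(10,4) (12,4) (16,5) (116/7,7) (10,7)]

1. After x ≥ 10: [(10,7/2) (16,5) (18,12) (15,17) (10,37/2)]
2. After x ≤ 19: [(10,7/2) (16,5) (18,12) (15,17) (10,37/2)]
3. After y ≥ 4: [(10,4) (12,4) (16,5) (18,12) (15,17) (10,37/2)]
4. After y ≤ 7: [(10,7) (10,4) (12,4) (16,5) (116/7,7)]
5. Canonical ring: [(10,4) (12,4) (16,5) (116/7,7) (10,7)]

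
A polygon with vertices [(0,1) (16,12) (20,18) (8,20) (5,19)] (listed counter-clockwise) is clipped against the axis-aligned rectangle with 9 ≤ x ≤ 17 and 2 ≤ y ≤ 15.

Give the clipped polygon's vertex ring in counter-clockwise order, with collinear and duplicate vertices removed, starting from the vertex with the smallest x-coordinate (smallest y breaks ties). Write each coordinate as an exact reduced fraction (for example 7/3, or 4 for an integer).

Clipped polygon: [(9,115/16) (16,12) (17,27/2) (17,15) (9,15)]

1. After x ≥ 9: [(9,115/16) (16,12) (20,18) (9,119/6)]
2. After x ≤ 17: [(9,115/16) (16,12) (17,27/2) (17,37/2) (9,119/6)]
3. After y ≥ 2: [(9,115/16) (16,12) (17,27/2) (17,37/2) (9,119/6)]
4. After y ≤ 15: [(9,15) (9,115/16) (16,12) (17,27/2) (17,15)]
5. Canonical ring: [(9,115/16) (16,12) (17,27/2) (17,15) (9,15)]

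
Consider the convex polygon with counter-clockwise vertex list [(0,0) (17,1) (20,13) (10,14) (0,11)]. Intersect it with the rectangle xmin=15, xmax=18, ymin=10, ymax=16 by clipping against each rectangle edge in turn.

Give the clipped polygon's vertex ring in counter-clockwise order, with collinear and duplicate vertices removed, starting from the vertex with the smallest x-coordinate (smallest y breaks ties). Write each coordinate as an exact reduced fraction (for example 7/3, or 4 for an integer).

Clipped polygon: [(15,10) (18,10) (18,66/5) (15,27/2)]

1. After x ≥ 15: [(15,15/17) (17,1) (20,13) (15,27/2)]
2. After x ≤ 18: [(15,15/17) (17,1) (18,5) (18,66/5) (15,27/2)]
3. After y ≥ 10: [(15,10) (18,10) (18,66/5) (15,27/2)]
4. After y ≤ 16: [(15,10) (18,10) (18,66/5) (15,27/2)]
5. Canonical ring: [(15,10) (18,10) (18,66/5) (15,27/2)]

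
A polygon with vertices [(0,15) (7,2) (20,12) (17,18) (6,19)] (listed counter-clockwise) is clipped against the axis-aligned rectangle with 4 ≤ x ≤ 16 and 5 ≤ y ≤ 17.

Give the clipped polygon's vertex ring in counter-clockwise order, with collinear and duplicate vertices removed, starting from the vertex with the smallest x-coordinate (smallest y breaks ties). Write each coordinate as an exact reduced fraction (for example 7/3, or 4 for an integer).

1. After x ≥ 4: [(4,53/3) (4,53/7) (7,2) (20,12) (17,18) (6,19)]
2. After x ≤ 16: [(4,53/3) (4,53/7) (7,2) (16,116/13) (16,199/11) (6,19)]
3. After y ≥ 5: [(4,53/3) (4,53/7) (70/13,5) (109/10,5) (16,116/13) (16,199/11) (6,19)]
4. After y ≤ 17: [(4,17) (4,53/7) (70/13,5) (109/10,5) (16,116/13) (16,17)]
5. Canonical ring: [(4,53/7) (70/13,5) (109/10,5) (16,116/13) (16,17) (4,17)]

Clipped polygon: [(4,53/7) (70/13,5) (109/10,5) (16,116/13) (16,17) (4,17)]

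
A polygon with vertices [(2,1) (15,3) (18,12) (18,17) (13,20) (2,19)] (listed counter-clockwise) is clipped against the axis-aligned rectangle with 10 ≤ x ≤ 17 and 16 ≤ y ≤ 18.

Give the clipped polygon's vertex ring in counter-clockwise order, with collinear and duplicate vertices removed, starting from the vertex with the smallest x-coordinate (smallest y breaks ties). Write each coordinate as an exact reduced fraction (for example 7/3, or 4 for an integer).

1. After x ≥ 10: [(10,29/13) (15,3) (18,12) (18,17) (13,20) (10,217/11)]
2. After x ≤ 17: [(10,29/13) (15,3) (17,9) (17,88/5) (13,20) (10,217/11)]
3. After y ≥ 16: [(10,16) (17,16) (17,88/5) (13,20) (10,217/11)]
4. After y ≤ 18: [(10,18) (10,16) (17,16) (17,88/5) (49/3,18)]
5. Canonical ring: [(10,16) (17,16) (17,88/5) (49/3,18) (10,18)]

Clipped polygon: [(10,16) (17,16) (17,88/5) (49/3,18) (10,18)]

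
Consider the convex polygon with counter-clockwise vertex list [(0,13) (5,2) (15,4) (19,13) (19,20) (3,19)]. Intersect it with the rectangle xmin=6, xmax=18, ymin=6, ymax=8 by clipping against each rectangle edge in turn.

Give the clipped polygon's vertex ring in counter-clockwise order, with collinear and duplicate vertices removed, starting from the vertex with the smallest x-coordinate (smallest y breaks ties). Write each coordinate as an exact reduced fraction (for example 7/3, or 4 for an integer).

Clipped polygon: [(6,6) (143/9,6) (151/9,8) (6,8)]

1. After x ≥ 6: [(6,11/5) (15,4) (19,13) (19,20) (6,307/16)]
2. After x ≤ 18: [(6,11/5) (15,4) (18,43/4) (18,319/16) (6,307/16)]
3. After y ≥ 6: [(6,6) (143/9,6) (18,43/4) (18,319/16) (6,307/16)]
4. After y ≤ 8: [(6,8) (6,6) (143/9,6) (151/9,8)]
5. Canonical ring: [(6,6) (143/9,6) (151/9,8) (6,8)]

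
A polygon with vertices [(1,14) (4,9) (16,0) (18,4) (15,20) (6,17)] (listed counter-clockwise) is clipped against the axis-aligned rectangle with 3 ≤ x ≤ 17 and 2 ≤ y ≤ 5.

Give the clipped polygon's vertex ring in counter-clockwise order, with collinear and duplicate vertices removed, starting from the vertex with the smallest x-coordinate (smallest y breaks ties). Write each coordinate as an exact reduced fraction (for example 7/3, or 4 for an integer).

1. After x ≥ 3: [(3,76/5) (3,32/3) (4,9) (16,0) (18,4) (15,20) (6,17)]
2. After x ≤ 17: [(3,76/5) (3,32/3) (4,9) (16,0) (17,2) (17,28/3) (15,20) (6,17)]
3. After y ≥ 2: [(3,76/5) (3,32/3) (4,9) (40/3,2) (17,2) (17,2) (17,28/3) (15,20) (6,17)]
4. After y ≤ 5: [(28/3,5) (40/3,2) (17,2) (17,2) (17,5)]
5. Canonical ring: [(28/3,5) (40/3,2) (17,2) (17,5)]

Clipped polygon: [(28/3,5) (40/3,2) (17,2) (17,5)]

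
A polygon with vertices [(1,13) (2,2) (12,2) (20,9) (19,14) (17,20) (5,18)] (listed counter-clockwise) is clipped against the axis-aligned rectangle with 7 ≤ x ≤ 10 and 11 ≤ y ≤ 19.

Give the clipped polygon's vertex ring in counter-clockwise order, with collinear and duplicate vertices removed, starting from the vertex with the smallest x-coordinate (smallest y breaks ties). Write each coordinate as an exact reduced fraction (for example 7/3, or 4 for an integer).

1. After x ≥ 7: [(7,2) (12,2) (20,9) (19,14) (17,20) (7,55/3)]
2. After x ≤ 10: [(7,2) (10,2) (10,113/6) (7,55/3)]
3. After y ≥ 11: [(7,11) (10,11) (10,113/6) (7,55/3)]
4. After y ≤ 19: [(7,11) (10,11) (10,113/6) (7,55/3)]
5. Canonical ring: [(7,11) (10,11) (10,113/6) (7,55/3)]

Clipped polygon: [(7,11) (10,11) (10,113/6) (7,55/3)]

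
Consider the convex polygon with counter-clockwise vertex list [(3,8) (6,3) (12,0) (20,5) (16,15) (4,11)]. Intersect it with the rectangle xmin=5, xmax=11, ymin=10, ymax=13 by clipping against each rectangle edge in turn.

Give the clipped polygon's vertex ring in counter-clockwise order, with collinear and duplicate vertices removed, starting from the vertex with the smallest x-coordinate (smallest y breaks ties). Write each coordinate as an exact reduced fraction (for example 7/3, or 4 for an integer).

Clipped polygon: [(5,10) (11,10) (11,13) (10,13) (5,34/3)]

1. After x ≥ 5: [(5,14/3) (6,3) (12,0) (20,5) (16,15) (5,34/3)]
2. After x ≤ 11: [(5,14/3) (6,3) (11,1/2) (11,40/3) (5,34/3)]
3. After y ≥ 10: [(5,10) (11,10) (11,40/3) (5,34/3)]
4. After y ≤ 13: [(5,10) (11,10) (11,13) (10,13) (5,34/3)]
5. Canonical ring: [(5,10) (11,10) (11,13) (10,13) (5,34/3)]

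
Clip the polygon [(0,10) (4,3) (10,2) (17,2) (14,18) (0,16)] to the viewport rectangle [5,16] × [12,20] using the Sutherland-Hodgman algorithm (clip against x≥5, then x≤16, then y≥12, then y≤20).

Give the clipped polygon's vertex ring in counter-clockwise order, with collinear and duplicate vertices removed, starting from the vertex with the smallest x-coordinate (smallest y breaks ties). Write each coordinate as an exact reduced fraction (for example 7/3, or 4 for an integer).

Clipped polygon: [(5,12) (121/8,12) (14,18) (5,117/7)]

1. After x ≥ 5: [(5,17/6) (10,2) (17,2) (14,18) (5,117/7)]
2. After x ≤ 16: [(5,17/6) (10,2) (16,2) (16,22/3) (14,18) (5,117/7)]
3. After y ≥ 12: [(5,12) (121/8,12) (14,18) (5,117/7)]
4. After y ≤ 20: [(5,12) (121/8,12) (14,18) (5,117/7)]
5. Canonical ring: [(5,12) (121/8,12) (14,18) (5,117/7)]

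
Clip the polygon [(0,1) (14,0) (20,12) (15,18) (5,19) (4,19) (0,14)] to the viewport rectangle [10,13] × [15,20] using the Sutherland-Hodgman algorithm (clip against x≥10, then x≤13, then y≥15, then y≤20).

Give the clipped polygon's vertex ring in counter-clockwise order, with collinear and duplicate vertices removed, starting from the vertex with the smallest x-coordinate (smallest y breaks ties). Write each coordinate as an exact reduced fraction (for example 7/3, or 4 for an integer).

1. After x ≥ 10: [(10,2/7) (14,0) (20,12) (15,18) (10,37/2)]
2. After x ≤ 13: [(10,2/7) (13,1/14) (13,91/5) (10,37/2)]
3. After y ≥ 15: [(10,15) (13,15) (13,91/5) (10,37/2)]
4. After y ≤ 20: [(10,15) (13,15) (13,91/5) (10,37/2)]
5. Canonical ring: [(10,15) (13,15) (13,91/5) (10,37/2)]

Clipped polygon: [(10,15) (13,15) (13,91/5) (10,37/2)]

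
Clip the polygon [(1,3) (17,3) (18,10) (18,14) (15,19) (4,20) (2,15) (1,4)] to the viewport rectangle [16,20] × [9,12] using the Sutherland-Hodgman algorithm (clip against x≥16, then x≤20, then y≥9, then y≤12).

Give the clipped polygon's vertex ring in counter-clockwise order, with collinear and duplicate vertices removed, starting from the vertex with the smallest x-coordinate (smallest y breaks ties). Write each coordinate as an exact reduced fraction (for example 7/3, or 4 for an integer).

Clipped polygon: [(16,9) (125/7,9) (18,10) (18,12) (16,12)]

1. After x ≥ 16: [(16,3) (17,3) (18,10) (18,14) (16,52/3)]
2. After x ≤ 20: [(16,3) (17,3) (18,10) (18,14) (16,52/3)]
3. After y ≥ 9: [(16,9) (125/7,9) (18,10) (18,14) (16,52/3)]
4. After y ≤ 12: [(16,12) (16,9) (125/7,9) (18,10) (18,12)]
5. Canonical ring: [(16,9) (125/7,9) (18,10) (18,12) (16,12)]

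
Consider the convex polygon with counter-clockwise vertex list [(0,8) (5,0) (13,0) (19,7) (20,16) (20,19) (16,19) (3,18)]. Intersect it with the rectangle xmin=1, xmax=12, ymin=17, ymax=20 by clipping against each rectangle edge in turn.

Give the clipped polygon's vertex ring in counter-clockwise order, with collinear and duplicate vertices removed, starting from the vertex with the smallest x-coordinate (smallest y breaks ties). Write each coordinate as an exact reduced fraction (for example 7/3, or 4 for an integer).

1. After x ≥ 1: [(1,34/3) (1,32/5) (5,0) (13,0) (19,7) (20,16) (20,19) (16,19) (3,18)]
2. After x ≤ 12: [(1,34/3) (1,32/5) (5,0) (12,0) (12,243/13) (3,18)]
3. After y ≥ 17: [(27/10,17) (12,17) (12,243/13) (3,18)]
4. After y ≤ 20: [(27/10,17) (12,17) (12,243/13) (3,18)]
5. Canonical ring: [(27/10,17) (12,17) (12,243/13) (3,18)]

Clipped polygon: [(27/10,17) (12,17) (12,243/13) (3,18)]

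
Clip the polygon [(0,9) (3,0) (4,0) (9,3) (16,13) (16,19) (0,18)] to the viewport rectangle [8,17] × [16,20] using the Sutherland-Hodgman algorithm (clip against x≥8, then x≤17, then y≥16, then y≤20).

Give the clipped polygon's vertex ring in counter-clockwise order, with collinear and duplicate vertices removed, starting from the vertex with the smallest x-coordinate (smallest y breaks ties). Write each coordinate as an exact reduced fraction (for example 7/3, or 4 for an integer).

Clipped polygon: [(8,16) (16,16) (16,19) (8,37/2)]

1. After x ≥ 8: [(8,12/5) (9,3) (16,13) (16,19) (8,37/2)]
2. After x ≤ 17: [(8,12/5) (9,3) (16,13) (16,19) (8,37/2)]
3. After y ≥ 16: [(8,16) (16,16) (16,19) (8,37/2)]
4. After y ≤ 20: [(8,16) (16,16) (16,19) (8,37/2)]
5. Canonical ring: [(8,16) (16,16) (16,19) (8,37/2)]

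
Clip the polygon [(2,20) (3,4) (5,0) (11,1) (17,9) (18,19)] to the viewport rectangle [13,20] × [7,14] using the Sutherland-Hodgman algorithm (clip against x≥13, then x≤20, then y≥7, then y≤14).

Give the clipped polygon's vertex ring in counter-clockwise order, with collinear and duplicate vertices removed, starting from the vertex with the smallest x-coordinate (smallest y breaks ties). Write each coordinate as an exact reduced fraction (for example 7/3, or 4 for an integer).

1. After x ≥ 13: [(13,309/16) (13,11/3) (17,9) (18,19)]
2. After x ≤ 20: [(13,309/16) (13,11/3) (17,9) (18,19)]
3. After y ≥ 7: [(13,309/16) (13,7) (31/2,7) (17,9) (18,19)]
4. After y ≤ 14: [(13,14) (13,7) (31/2,7) (17,9) (35/2,14)]
5. Canonical ring: [(13,7) (31/2,7) (17,9) (35/2,14) (13,14)]

Clipped polygon: [(13,7) (31/2,7) (17,9) (35/2,14) (13,14)]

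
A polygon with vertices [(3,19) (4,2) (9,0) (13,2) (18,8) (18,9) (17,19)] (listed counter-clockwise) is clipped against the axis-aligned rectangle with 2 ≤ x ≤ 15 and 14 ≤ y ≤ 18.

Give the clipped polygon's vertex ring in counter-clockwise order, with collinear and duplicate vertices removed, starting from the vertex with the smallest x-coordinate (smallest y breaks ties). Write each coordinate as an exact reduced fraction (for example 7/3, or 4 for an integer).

1. After x ≥ 2: [(3,19) (4,2) (9,0) (13,2) (18,8) (18,9) (17,19)]
2. After x ≤ 15: [(15,19) (3,19) (4,2) (9,0) (13,2) (15,22/5)]
3. After y ≥ 14: [(15,14) (15,19) (3,19) (56/17,14)]
4. After y ≤ 18: [(15,14) (15,18) (52/17,18) (56/17,14)]
5. Canonical ring: [(52/17,18) (56/17,14) (15,14) (15,18)]

Clipped polygon: [(52/17,18) (56/17,14) (15,14) (15,18)]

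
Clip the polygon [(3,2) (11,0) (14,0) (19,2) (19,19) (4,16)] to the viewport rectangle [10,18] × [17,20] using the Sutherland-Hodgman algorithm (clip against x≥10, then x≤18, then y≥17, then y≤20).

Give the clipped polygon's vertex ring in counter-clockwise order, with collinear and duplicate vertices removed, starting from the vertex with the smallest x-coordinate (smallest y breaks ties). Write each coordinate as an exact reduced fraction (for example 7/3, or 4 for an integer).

Clipped polygon: [(10,17) (18,17) (18,94/5) (10,86/5)]

1. After x ≥ 10: [(10,1/4) (11,0) (14,0) (19,2) (19,19) (10,86/5)]
2. After x ≤ 18: [(10,1/4) (11,0) (14,0) (18,8/5) (18,94/5) (10,86/5)]
3. After y ≥ 17: [(10,17) (18,17) (18,94/5) (10,86/5)]
4. After y ≤ 20: [(10,17) (18,17) (18,94/5) (10,86/5)]
5. Canonical ring: [(10,17) (18,17) (18,94/5) (10,86/5)]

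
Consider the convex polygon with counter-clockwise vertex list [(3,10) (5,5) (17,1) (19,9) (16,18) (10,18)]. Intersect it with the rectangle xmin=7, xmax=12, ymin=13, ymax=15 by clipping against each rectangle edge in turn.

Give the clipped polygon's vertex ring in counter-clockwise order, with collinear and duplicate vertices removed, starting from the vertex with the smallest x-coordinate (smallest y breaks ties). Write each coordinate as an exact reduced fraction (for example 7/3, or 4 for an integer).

1. After x ≥ 7: [(7,102/7) (7,13/3) (17,1) (19,9) (16,18) (10,18)]
2. After x ≤ 12: [(7,102/7) (7,13/3) (12,8/3) (12,18) (10,18)]
3. After y ≥ 13: [(7,102/7) (7,13) (12,13) (12,18) (10,18)]
4. After y ≤ 15: [(59/8,15) (7,102/7) (7,13) (12,13) (12,15)]
5. Canonical ring: [(7,13) (12,13) (12,15) (59/8,15) (7,102/7)]

Clipped polygon: [(7,13) (12,13) (12,15) (59/8,15) (7,102/7)]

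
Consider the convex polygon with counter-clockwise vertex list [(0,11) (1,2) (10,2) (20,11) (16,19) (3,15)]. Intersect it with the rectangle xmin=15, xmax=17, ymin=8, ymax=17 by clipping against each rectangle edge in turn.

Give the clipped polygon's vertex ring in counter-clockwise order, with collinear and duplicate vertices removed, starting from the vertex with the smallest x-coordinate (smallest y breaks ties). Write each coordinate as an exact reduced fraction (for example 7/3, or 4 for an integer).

1. After x ≥ 15: [(15,13/2) (20,11) (16,19) (15,243/13)]
2. After x ≤ 17: [(15,13/2) (17,83/10) (17,17) (16,19) (15,243/13)]
3. After y ≥ 8: [(15,8) (50/3,8) (17,83/10) (17,17) (16,19) (15,243/13)]
4. After y ≤ 17: [(15,17) (15,8) (50/3,8) (17,83/10) (17,17) (17,17)]
5. Canonical ring: [(15,8) (50/3,8) (17,83/10) (17,17) (15,17)]

Clipped polygon: [(15,8) (50/3,8) (17,83/10) (17,17) (15,17)]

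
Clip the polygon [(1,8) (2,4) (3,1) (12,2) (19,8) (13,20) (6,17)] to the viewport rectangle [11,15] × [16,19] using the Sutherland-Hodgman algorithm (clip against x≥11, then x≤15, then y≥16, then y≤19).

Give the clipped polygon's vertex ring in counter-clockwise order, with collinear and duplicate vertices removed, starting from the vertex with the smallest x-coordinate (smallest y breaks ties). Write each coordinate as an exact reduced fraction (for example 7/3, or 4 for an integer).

Clipped polygon: [(11,16) (15,16) (27/2,19) (11,19)]

1. After x ≥ 11: [(11,17/9) (12,2) (19,8) (13,20) (11,134/7)]
2. After x ≤ 15: [(11,17/9) (12,2) (15,32/7) (15,16) (13,20) (11,134/7)]
3. After y ≥ 16: [(11,16) (15,16) (15,16) (13,20) (11,134/7)]
4. After y ≤ 19: [(11,19) (11,16) (15,16) (15,16) (27/2,19)]
5. Canonical ring: [(11,16) (15,16) (27/2,19) (11,19)]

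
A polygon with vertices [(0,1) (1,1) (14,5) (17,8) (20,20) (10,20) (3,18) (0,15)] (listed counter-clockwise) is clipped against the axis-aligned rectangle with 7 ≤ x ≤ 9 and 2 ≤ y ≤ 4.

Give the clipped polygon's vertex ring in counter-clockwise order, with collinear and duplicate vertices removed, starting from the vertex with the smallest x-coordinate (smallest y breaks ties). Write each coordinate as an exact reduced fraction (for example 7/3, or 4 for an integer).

Clipped polygon: [(7,37/13) (9,45/13) (9,4) (7,4)]

1. After x ≥ 7: [(7,37/13) (14,5) (17,8) (20,20) (10,20) (7,134/7)]
2. After x ≤ 9: [(7,37/13) (9,45/13) (9,138/7) (7,134/7)]
3. After y ≥ 2: [(7,37/13) (9,45/13) (9,138/7) (7,134/7)]
4. After y ≤ 4: [(7,4) (7,37/13) (9,45/13) (9,4)]
5. Canonical ring: [(7,37/13) (9,45/13) (9,4) (7,4)]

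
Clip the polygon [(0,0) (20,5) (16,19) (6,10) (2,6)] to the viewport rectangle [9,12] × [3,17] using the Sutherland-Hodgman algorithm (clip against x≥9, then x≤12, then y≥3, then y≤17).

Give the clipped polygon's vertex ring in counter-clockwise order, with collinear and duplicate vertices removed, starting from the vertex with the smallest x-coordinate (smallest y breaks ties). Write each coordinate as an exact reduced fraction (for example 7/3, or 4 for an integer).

1. After x ≥ 9: [(9,9/4) (20,5) (16,19) (9,127/10)]
2. After x ≤ 12: [(9,9/4) (12,3) (12,77/5) (9,127/10)]
3. After y ≥ 3: [(9,3) (12,3) (12,3) (12,77/5) (9,127/10)]
4. After y ≤ 17: [(9,3) (12,3) (12,3) (12,77/5) (9,127/10)]
5. Canonical ring: [(9,3) (12,3) (12,77/5) (9,127/10)]

Clipped polygon: [(9,3) (12,3) (12,77/5) (9,127/10)]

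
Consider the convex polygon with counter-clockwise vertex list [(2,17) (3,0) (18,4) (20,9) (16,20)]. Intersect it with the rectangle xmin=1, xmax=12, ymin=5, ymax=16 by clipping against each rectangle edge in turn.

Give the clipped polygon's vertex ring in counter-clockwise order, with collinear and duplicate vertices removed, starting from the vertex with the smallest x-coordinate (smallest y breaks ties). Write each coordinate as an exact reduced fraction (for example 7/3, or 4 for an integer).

Clipped polygon: [(35/17,16) (46/17,5) (12,5) (12,16)]

1. After x ≥ 1: [(2,17) (3,0) (18,4) (20,9) (16,20)]
2. After x ≤ 12: [(12,134/7) (2,17) (3,0) (12,12/5)]
3. After y ≥ 5: [(12,5) (12,134/7) (2,17) (46/17,5)]
4. After y ≤ 16: [(12,5) (12,16) (35/17,16) (46/17,5)]
5. Canonical ring: [(35/17,16) (46/17,5) (12,5) (12,16)]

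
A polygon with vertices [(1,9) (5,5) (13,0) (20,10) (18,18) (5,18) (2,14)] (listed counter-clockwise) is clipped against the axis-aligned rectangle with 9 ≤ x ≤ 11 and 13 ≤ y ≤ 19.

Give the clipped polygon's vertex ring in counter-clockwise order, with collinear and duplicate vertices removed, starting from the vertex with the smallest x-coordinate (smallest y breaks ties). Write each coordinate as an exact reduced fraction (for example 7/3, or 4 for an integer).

1. After x ≥ 9: [(9,5/2) (13,0) (20,10) (18,18) (9,18)]
2. After x ≤ 11: [(9,5/2) (11,5/4) (11,18) (9,18)]
3. After y ≥ 13: [(9,13) (11,13) (11,18) (9,18)]
4. After y ≤ 19: [(9,13) (11,13) (11,18) (9,18)]
5. Canonical ring: [(9,13) (11,13) (11,18) (9,18)]

Clipped polygon: [(9,13) (11,13) (11,18) (9,18)]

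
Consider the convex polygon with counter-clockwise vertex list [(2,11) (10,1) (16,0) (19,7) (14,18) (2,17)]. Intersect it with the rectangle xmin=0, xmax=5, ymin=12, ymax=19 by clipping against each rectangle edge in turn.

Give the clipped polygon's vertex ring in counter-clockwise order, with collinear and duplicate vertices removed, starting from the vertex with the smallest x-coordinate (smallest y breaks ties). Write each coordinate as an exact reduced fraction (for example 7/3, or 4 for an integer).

Clipped polygon: [(2,12) (5,12) (5,69/4) (2,17)]

1. After x ≥ 0: [(2,11) (10,1) (16,0) (19,7) (14,18) (2,17)]
2. After x ≤ 5: [(2,11) (5,29/4) (5,69/4) (2,17)]
3. After y ≥ 12: [(2,12) (5,12) (5,69/4) (2,17)]
4. After y ≤ 19: [(2,12) (5,12) (5,69/4) (2,17)]
5. Canonical ring: [(2,12) (5,12) (5,69/4) (2,17)]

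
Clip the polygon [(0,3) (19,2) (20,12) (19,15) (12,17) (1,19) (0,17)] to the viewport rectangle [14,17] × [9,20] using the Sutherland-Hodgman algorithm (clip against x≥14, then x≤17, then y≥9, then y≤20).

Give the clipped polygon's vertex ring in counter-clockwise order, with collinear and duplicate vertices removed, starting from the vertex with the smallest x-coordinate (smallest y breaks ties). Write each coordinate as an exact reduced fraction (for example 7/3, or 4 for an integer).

1. After x ≥ 14: [(14,43/19) (19,2) (20,12) (19,15) (14,115/7)]
2. After x ≤ 17: [(14,43/19) (17,40/19) (17,109/7) (14,115/7)]
3. After y ≥ 9: [(14,9) (17,9) (17,109/7) (14,115/7)]
4. After y ≤ 20: [(14,9) (17,9) (17,109/7) (14,115/7)]
5. Canonical ring: [(14,9) (17,9) (17,109/7) (14,115/7)]

Clipped polygon: [(14,9) (17,9) (17,109/7) (14,115/7)]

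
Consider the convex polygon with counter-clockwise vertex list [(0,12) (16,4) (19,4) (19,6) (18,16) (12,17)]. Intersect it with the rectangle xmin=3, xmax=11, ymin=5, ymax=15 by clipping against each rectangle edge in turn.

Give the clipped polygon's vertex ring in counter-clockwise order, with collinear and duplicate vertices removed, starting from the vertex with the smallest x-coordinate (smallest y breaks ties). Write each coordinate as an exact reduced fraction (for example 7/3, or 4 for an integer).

Clipped polygon: [(3,21/2) (11,13/2) (11,15) (36/5,15) (3,53/4)]

1. After x ≥ 3: [(3,53/4) (3,21/2) (16,4) (19,4) (19,6) (18,16) (12,17)]
2. After x ≤ 11: [(11,199/12) (3,53/4) (3,21/2) (11,13/2)]
3. After y ≥ 5: [(11,199/12) (3,53/4) (3,21/2) (11,13/2)]
4. After y ≤ 15: [(11,15) (36/5,15) (3,53/4) (3,21/2) (11,13/2)]
5. Canonical ring: [(3,21/2) (11,13/2) (11,15) (36/5,15) (3,53/4)]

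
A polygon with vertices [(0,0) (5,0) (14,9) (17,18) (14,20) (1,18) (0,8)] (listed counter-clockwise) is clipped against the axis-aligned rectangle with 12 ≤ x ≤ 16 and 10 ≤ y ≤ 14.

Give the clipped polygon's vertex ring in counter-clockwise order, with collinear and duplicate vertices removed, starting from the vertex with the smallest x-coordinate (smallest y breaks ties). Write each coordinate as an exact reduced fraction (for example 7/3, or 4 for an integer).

1. After x ≥ 12: [(12,7) (14,9) (17,18) (14,20) (12,256/13)]
2. After x ≤ 16: [(12,7) (14,9) (16,15) (16,56/3) (14,20) (12,256/13)]
3. After y ≥ 10: [(12,10) (43/3,10) (16,15) (16,56/3) (14,20) (12,256/13)]
4. After y ≤ 14: [(12,14) (12,10) (43/3,10) (47/3,14)]
5. Canonical ring: [(12,10) (43/3,10) (47/3,14) (12,14)]

Clipped polygon: [(12,10) (43/3,10) (47/3,14) (12,14)]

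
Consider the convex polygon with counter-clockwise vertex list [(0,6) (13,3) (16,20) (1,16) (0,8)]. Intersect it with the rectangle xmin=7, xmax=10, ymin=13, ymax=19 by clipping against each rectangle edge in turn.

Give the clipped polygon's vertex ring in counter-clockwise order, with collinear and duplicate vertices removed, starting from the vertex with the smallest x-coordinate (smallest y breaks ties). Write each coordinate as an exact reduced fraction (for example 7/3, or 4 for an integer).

1. After x ≥ 7: [(7,57/13) (13,3) (16,20) (7,88/5)]
2. After x ≤ 10: [(7,57/13) (10,48/13) (10,92/5) (7,88/5)]
3. After y ≥ 13: [(7,13) (10,13) (10,92/5) (7,88/5)]
4. After y ≤ 19: [(7,13) (10,13) (10,92/5) (7,88/5)]
5. Canonical ring: [(7,13) (10,13) (10,92/5) (7,88/5)]

Clipped polygon: [(7,13) (10,13) (10,92/5) (7,88/5)]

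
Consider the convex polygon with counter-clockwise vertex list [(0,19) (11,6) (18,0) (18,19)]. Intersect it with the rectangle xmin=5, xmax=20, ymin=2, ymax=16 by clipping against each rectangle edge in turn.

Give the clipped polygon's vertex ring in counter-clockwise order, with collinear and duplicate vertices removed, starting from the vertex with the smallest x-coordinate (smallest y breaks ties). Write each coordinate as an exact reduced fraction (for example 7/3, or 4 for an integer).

Clipped polygon: [(5,144/11) (11,6) (47/3,2) (18,2) (18,16) (5,16)]

1. After x ≥ 5: [(5,19) (5,144/11) (11,6) (18,0) (18,19)]
2. After x ≤ 20: [(5,19) (5,144/11) (11,6) (18,0) (18,19)]
3. After y ≥ 2: [(5,19) (5,144/11) (11,6) (47/3,2) (18,2) (18,19)]
4. After y ≤ 16: [(5,16) (5,144/11) (11,6) (47/3,2) (18,2) (18,16)]
5. Canonical ring: [(5,144/11) (11,6) (47/3,2) (18,2) (18,16) (5,16)]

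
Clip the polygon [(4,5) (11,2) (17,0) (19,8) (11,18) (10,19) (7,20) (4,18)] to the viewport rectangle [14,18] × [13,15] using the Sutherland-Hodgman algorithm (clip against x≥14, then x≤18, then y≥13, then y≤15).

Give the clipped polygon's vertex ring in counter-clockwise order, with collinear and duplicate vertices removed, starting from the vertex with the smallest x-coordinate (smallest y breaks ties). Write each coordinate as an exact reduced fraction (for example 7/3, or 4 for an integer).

Clipped polygon: [(14,13) (15,13) (14,57/4)]

1. After x ≥ 14: [(14,1) (17,0) (19,8) (14,57/4)]
2. After x ≤ 18: [(14,1) (17,0) (18,4) (18,37/4) (14,57/4)]
3. After y ≥ 13: [(14,13) (15,13) (14,57/4)]
4. After y ≤ 15: [(14,13) (15,13) (14,57/4)]
5. Canonical ring: [(14,13) (15,13) (14,57/4)]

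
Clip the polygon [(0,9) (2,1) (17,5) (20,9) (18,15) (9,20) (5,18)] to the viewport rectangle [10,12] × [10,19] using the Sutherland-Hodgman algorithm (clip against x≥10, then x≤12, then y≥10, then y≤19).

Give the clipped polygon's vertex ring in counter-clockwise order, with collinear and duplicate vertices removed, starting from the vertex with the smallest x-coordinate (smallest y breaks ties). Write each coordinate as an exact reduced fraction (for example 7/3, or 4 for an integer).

1. After x ≥ 10: [(10,47/15) (17,5) (20,9) (18,15) (10,175/9)]
2. After x ≤ 12: [(10,47/15) (12,11/3) (12,55/3) (10,175/9)]
3. After y ≥ 10: [(10,10) (12,10) (12,55/3) (10,175/9)]
4. After y ≤ 19: [(10,19) (10,10) (12,10) (12,55/3) (54/5,19)]
5. Canonical ring: [(10,10) (12,10) (12,55/3) (54/5,19) (10,19)]

Clipped polygon: [(10,10) (12,10) (12,55/3) (54/5,19) (10,19)]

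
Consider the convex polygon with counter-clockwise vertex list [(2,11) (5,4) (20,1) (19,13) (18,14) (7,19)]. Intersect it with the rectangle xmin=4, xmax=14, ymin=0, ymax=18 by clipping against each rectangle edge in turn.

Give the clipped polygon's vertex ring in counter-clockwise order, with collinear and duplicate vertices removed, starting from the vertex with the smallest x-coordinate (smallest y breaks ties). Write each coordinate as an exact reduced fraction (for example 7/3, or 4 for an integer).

Clipped polygon: [(4,19/3) (5,4) (14,11/5) (14,174/11) (46/5,18) (51/8,18) (4,71/5)]

1. After x ≥ 4: [(4,71/5) (4,19/3) (5,4) (20,1) (19,13) (18,14) (7,19)]
2. After x ≤ 14: [(4,71/5) (4,19/3) (5,4) (14,11/5) (14,174/11) (7,19)]
3. After y ≥ 0: [(4,71/5) (4,19/3) (5,4) (14,11/5) (14,174/11) (7,19)]
4. After y ≤ 18: [(51/8,18) (4,71/5) (4,19/3) (5,4) (14,11/5) (14,174/11) (46/5,18)]
5. Canonical ring: [(4,19/3) (5,4) (14,11/5) (14,174/11) (46/5,18) (51/8,18) (4,71/5)]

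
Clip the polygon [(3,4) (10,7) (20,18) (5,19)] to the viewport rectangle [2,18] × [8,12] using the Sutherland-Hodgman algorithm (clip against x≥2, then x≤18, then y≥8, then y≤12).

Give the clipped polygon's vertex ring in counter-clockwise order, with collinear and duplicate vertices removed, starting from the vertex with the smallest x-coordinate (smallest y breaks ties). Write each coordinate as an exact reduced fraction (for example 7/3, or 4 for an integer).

1. After x ≥ 2: [(3,4) (10,7) (20,18) (5,19)]
2. After x ≤ 18: [(3,4) (10,7) (18,79/5) (18,272/15) (5,19)]
3. After y ≥ 8: [(53/15,8) (120/11,8) (18,79/5) (18,272/15) (5,19)]
4. After y ≤ 12: [(61/15,12) (53/15,8) (120/11,8) (160/11,12)]
5. Canonical ring: [(53/15,8) (120/11,8) (160/11,12) (61/15,12)]

Clipped polygon: [(53/15,8) (120/11,8) (160/11,12) (61/15,12)]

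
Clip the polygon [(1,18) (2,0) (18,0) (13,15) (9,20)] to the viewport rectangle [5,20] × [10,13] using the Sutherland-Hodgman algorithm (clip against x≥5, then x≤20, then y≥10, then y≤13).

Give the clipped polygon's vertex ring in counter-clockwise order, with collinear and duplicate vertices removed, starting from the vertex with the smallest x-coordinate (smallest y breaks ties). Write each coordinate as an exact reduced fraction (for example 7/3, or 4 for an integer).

1. After x ≥ 5: [(5,19) (5,0) (18,0) (13,15) (9,20)]
2. After x ≤ 20: [(5,19) (5,0) (18,0) (13,15) (9,20)]
3. After y ≥ 10: [(5,19) (5,10) (44/3,10) (13,15) (9,20)]
4. After y ≤ 13: [(5,13) (5,10) (44/3,10) (41/3,13)]
5. Canonical ring: [(5,10) (44/3,10) (41/3,13) (5,13)]

Clipped polygon: [(5,10) (44/3,10) (41/3,13) (5,13)]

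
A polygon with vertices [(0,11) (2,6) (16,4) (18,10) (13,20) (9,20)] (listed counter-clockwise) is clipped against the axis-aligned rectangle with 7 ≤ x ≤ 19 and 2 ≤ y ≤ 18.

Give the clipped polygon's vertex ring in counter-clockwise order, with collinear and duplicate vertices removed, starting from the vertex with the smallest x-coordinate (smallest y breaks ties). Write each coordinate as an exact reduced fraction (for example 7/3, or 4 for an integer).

1. After x ≥ 7: [(7,18) (7,37/7) (16,4) (18,10) (13,20) (9,20)]
2. After x ≤ 19: [(7,18) (7,37/7) (16,4) (18,10) (13,20) (9,20)]
3. After y ≥ 2: [(7,18) (7,37/7) (16,4) (18,10) (13,20) (9,20)]
4. After y ≤ 18: [(7,18) (7,18) (7,37/7) (16,4) (18,10) (14,18)]
5. Canonical ring: [(7,37/7) (16,4) (18,10) (14,18) (7,18)]

Clipped polygon: [(7,37/7) (16,4) (18,10) (14,18) (7,18)]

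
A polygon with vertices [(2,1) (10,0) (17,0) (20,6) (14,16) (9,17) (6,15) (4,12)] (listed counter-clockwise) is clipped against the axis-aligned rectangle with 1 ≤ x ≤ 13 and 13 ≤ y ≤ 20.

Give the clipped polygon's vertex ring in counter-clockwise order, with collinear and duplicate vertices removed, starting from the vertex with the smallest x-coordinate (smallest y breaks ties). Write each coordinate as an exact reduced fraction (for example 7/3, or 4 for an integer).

Clipped polygon: [(14/3,13) (13,13) (13,81/5) (9,17) (6,15)]

1. After x ≥ 1: [(2,1) (10,0) (17,0) (20,6) (14,16) (9,17) (6,15) (4,12)]
2. After x ≤ 13: [(2,1) (10,0) (13,0) (13,81/5) (9,17) (6,15) (4,12)]
3. After y ≥ 13: [(13,13) (13,81/5) (9,17) (6,15) (14/3,13)]
4. After y ≤ 20: [(13,13) (13,81/5) (9,17) (6,15) (14/3,13)]
5. Canonical ring: [(14/3,13) (13,13) (13,81/5) (9,17) (6,15)]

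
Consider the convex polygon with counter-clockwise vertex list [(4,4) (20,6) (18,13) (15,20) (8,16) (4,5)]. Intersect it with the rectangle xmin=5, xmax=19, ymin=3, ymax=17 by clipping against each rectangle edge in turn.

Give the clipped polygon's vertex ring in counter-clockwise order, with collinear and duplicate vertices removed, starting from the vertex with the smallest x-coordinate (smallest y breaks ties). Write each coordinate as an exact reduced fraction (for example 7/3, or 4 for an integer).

1. After x ≥ 5: [(5,33/8) (20,6) (18,13) (15,20) (8,16) (5,31/4)]
2. After x ≤ 19: [(5,33/8) (19,47/8) (19,19/2) (18,13) (15,20) (8,16) (5,31/4)]
3. After y ≥ 3: [(5,33/8) (19,47/8) (19,19/2) (18,13) (15,20) (8,16) (5,31/4)]
4. After y ≤ 17: [(5,33/8) (19,47/8) (19,19/2) (18,13) (114/7,17) (39/4,17) (8,16) (5,31/4)]
5. Canonical ring: [(5,33/8) (19,47/8) (19,19/2) (18,13) (114/7,17) (39/4,17) (8,16) (5,31/4)]

Clipped polygon: [(5,33/8) (19,47/8) (19,19/2) (18,13) (114/7,17) (39/4,17) (8,16) (5,31/4)]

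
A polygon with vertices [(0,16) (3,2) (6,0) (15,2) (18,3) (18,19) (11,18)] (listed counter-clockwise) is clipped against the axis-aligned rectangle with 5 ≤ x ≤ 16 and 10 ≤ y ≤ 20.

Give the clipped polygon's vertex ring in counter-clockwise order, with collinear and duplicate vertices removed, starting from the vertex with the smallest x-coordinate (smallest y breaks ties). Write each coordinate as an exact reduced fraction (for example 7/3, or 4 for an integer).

Clipped polygon: [(5,10) (16,10) (16,131/7) (11,18) (5,186/11)]

1. After x ≥ 5: [(5,186/11) (5,2/3) (6,0) (15,2) (18,3) (18,19) (11,18)]
2. After x ≤ 16: [(5,186/11) (5,2/3) (6,0) (15,2) (16,7/3) (16,131/7) (11,18)]
3. After y ≥ 10: [(5,186/11) (5,10) (16,10) (16,131/7) (11,18)]
4. After y ≤ 20: [(5,186/11) (5,10) (16,10) (16,131/7) (11,18)]
5. Canonical ring: [(5,10) (16,10) (16,131/7) (11,18) (5,186/11)]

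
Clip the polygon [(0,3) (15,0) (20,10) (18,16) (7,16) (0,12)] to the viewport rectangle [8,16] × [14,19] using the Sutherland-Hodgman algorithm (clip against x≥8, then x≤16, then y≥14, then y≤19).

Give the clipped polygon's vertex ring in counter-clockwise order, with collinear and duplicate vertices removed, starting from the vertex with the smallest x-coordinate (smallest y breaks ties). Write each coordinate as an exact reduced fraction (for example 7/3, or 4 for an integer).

1. After x ≥ 8: [(8,7/5) (15,0) (20,10) (18,16) (8,16)]
2. After x ≤ 16: [(8,7/5) (15,0) (16,2) (16,16) (8,16)]
3. After y ≥ 14: [(8,14) (16,14) (16,16) (8,16)]
4. After y ≤ 19: [(8,14) (16,14) (16,16) (8,16)]
5. Canonical ring: [(8,14) (16,14) (16,16) (8,16)]

Clipped polygon: [(8,14) (16,14) (16,16) (8,16)]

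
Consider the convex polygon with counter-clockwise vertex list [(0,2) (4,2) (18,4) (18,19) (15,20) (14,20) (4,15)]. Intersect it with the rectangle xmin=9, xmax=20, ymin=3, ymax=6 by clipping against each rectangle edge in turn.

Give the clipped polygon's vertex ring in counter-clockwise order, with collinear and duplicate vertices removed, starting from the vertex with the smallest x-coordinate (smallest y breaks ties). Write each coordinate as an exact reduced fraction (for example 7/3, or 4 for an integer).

Clipped polygon: [(9,3) (11,3) (18,4) (18,6) (9,6)]

1. After x ≥ 9: [(9,19/7) (18,4) (18,19) (15,20) (14,20) (9,35/2)]
2. After x ≤ 20: [(9,19/7) (18,4) (18,19) (15,20) (14,20) (9,35/2)]
3. After y ≥ 3: [(9,3) (11,3) (18,4) (18,19) (15,20) (14,20) (9,35/2)]
4. After y ≤ 6: [(9,6) (9,3) (11,3) (18,4) (18,6)]
5. Canonical ring: [(9,3) (11,3) (18,4) (18,6) (9,6)]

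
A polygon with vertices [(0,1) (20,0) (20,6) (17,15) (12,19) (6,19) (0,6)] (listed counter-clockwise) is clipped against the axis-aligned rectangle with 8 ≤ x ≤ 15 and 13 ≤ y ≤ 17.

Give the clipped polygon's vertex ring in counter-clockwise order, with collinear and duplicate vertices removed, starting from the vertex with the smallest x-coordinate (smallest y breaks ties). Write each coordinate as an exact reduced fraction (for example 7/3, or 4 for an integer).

1. After x ≥ 8: [(8,3/5) (20,0) (20,6) (17,15) (12,19) (8,19)]
2. After x ≤ 15: [(8,3/5) (15,1/4) (15,83/5) (12,19) (8,19)]
3. After y ≥ 13: [(8,13) (15,13) (15,83/5) (12,19) (8,19)]
4. After y ≤ 17: [(8,17) (8,13) (15,13) (15,83/5) (29/2,17)]
5. Canonical ring: [(8,13) (15,13) (15,83/5) (29/2,17) (8,17)]

Clipped polygon: [(8,13) (15,13) (15,83/5) (29/2,17) (8,17)]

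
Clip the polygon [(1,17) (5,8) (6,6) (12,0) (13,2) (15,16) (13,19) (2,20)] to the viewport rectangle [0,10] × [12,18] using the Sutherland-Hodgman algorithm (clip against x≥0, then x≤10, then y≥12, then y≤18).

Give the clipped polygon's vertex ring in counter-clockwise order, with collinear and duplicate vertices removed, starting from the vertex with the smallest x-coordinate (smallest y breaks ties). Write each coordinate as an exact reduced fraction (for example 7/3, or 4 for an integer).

1. After x ≥ 0: [(1,17) (5,8) (6,6) (12,0) (13,2) (15,16) (13,19) (2,20)]
2. After x ≤ 10: [(1,17) (5,8) (6,6) (10,2) (10,212/11) (2,20)]
3. After y ≥ 12: [(1,17) (29/9,12) (10,12) (10,212/11) (2,20)]
4. After y ≤ 18: [(4/3,18) (1,17) (29/9,12) (10,12) (10,18)]
5. Canonical ring: [(1,17) (29/9,12) (10,12) (10,18) (4/3,18)]

Clipped polygon: [(1,17) (29/9,12) (10,12) (10,18) (4/3,18)]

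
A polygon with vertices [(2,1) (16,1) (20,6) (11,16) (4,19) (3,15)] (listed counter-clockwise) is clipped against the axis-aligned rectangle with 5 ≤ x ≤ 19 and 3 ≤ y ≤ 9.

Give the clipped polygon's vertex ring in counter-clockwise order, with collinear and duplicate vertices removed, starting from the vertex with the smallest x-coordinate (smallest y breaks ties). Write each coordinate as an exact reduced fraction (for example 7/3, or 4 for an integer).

1. After x ≥ 5: [(5,1) (16,1) (20,6) (11,16) (5,130/7)]
2. After x ≤ 19: [(5,1) (16,1) (19,19/4) (19,64/9) (11,16) (5,130/7)]
3. After y ≥ 3: [(5,3) (88/5,3) (19,19/4) (19,64/9) (11,16) (5,130/7)]
4. After y ≤ 9: [(5,9) (5,3) (88/5,3) (19,19/4) (19,64/9) (173/10,9)]
5. Canonical ring: [(5,3) (88/5,3) (19,19/4) (19,64/9) (173/10,9) (5,9)]

Clipped polygon: [(5,3) (88/5,3) (19,19/4) (19,64/9) (173/10,9) (5,9)]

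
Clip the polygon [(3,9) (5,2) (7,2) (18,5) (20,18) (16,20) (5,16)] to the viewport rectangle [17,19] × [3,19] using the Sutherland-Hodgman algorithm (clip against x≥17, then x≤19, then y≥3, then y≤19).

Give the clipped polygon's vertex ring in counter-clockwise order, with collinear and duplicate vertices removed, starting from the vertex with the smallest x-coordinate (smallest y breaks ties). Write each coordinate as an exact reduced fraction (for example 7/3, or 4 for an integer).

1. After x ≥ 17: [(17,52/11) (18,5) (20,18) (17,39/2)]
2. After x ≤ 19: [(17,52/11) (18,5) (19,23/2) (19,37/2) (17,39/2)]
3. After y ≥ 3: [(17,52/11) (18,5) (19,23/2) (19,37/2) (17,39/2)]
4. After y ≤ 19: [(17,19) (17,52/11) (18,5) (19,23/2) (19,37/2) (18,19)]
5. Canonical ring: [(17,52/11) (18,5) (19,23/2) (19,37/2) (18,19) (17,19)]

Clipped polygon: [(17,52/11) (18,5) (19,23/2) (19,37/2) (18,19) (17,19)]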